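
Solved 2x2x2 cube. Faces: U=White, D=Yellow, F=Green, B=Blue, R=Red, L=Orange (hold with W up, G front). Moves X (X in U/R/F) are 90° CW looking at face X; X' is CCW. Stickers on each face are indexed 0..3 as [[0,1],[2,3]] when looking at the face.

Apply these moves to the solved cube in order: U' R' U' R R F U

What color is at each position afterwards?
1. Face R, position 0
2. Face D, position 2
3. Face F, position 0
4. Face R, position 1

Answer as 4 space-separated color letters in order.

Answer: W Y W R

Derivation:
After move 1 (U'): U=WWWW F=OOGG R=GGRR B=RRBB L=BBOO
After move 2 (R'): R=GRGR U=WBWR F=OWGW D=YOYG B=YRYB
After move 3 (U'): U=BRWW F=BBGW R=OWGR B=GRYB L=YROO
After move 4 (R): R=GORW U=BBWW F=BOGG D=YYYG B=WRRB
After move 5 (R): R=RGWO U=BOWG F=BYGG D=YRYW B=WRBB
After move 6 (F): F=GBGY U=BOOR R=WGGO D=WRYW L=YYOR
After move 7 (U): U=OBRO F=WGGY R=WRGO B=YYBB L=GBOR
Query 1: R[0] = W
Query 2: D[2] = Y
Query 3: F[0] = W
Query 4: R[1] = R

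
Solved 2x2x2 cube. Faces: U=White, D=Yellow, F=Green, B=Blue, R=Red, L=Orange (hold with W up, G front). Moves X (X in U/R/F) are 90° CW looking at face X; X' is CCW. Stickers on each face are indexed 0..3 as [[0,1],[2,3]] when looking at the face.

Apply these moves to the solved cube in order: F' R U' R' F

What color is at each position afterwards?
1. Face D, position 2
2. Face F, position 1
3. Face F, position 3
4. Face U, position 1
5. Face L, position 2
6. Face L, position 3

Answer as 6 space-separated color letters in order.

Answer: Y O G W O W

Derivation:
After move 1 (F'): F=GGGG U=WWRR R=YRYR D=OOYY L=OWOW
After move 2 (R): R=YYRR U=WGRG F=GOGY D=OBYB B=RBWB
After move 3 (U'): U=GGWR F=OWGY R=GORR B=YYWB L=RBOW
After move 4 (R'): R=ORGR U=GWWY F=OGGR D=OWYY B=BYBB
After move 5 (F): F=GORG U=GWWB R=WRYR D=GOYY L=ROOW
Query 1: D[2] = Y
Query 2: F[1] = O
Query 3: F[3] = G
Query 4: U[1] = W
Query 5: L[2] = O
Query 6: L[3] = W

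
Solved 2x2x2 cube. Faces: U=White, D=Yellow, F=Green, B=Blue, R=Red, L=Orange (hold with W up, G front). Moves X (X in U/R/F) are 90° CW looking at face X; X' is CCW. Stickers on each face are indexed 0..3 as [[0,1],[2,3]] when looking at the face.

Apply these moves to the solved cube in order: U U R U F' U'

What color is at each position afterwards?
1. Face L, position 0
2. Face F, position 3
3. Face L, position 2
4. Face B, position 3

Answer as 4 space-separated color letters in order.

Answer: R G O B

Derivation:
After move 1 (U): U=WWWW F=RRGG R=BBRR B=OOBB L=GGOO
After move 2 (U): U=WWWW F=BBGG R=OORR B=GGBB L=RROO
After move 3 (R): R=RORO U=WBWG F=BYGY D=YBYG B=WGWB
After move 4 (U): U=WWGB F=ROGY R=WGRO B=RRWB L=BYOO
After move 5 (F'): F=OYRG U=WWWR R=BGYO D=YOYG L=BBOG
After move 6 (U'): U=WRWW F=BBRG R=OYYO B=BGWB L=RROG
Query 1: L[0] = R
Query 2: F[3] = G
Query 3: L[2] = O
Query 4: B[3] = B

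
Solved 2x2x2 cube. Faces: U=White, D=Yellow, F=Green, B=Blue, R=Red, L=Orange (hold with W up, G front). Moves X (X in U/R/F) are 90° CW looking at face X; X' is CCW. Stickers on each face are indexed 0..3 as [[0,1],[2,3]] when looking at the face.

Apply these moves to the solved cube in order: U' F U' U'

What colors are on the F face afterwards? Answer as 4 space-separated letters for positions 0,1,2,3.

Answer: R R G O

Derivation:
After move 1 (U'): U=WWWW F=OOGG R=GGRR B=RRBB L=BBOO
After move 2 (F): F=GOGO U=WWOB R=WGWR D=RGYY L=BYOY
After move 3 (U'): U=WBWO F=BYGO R=GOWR B=WGBB L=RROY
After move 4 (U'): U=BOWW F=RRGO R=BYWR B=GOBB L=WGOY
Query: F face = RRGO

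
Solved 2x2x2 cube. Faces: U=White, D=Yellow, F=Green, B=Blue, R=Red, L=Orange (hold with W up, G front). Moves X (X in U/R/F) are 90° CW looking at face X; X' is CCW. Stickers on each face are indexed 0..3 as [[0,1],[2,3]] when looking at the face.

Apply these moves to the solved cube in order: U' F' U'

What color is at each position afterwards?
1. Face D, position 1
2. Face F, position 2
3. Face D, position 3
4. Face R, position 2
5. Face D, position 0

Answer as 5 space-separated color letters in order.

After move 1 (U'): U=WWWW F=OOGG R=GGRR B=RRBB L=BBOO
After move 2 (F'): F=OGOG U=WWGR R=YGYR D=BOYY L=BWOW
After move 3 (U'): U=WRWG F=BWOG R=OGYR B=YGBB L=RROW
Query 1: D[1] = O
Query 2: F[2] = O
Query 3: D[3] = Y
Query 4: R[2] = Y
Query 5: D[0] = B

Answer: O O Y Y B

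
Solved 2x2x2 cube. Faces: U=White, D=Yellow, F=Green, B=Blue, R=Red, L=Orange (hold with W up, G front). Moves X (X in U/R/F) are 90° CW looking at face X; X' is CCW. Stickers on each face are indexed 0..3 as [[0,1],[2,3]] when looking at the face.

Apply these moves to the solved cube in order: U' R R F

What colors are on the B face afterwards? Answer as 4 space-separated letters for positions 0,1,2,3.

After move 1 (U'): U=WWWW F=OOGG R=GGRR B=RRBB L=BBOO
After move 2 (R): R=RGRG U=WOWG F=OYGY D=YBYR B=WRWB
After move 3 (R): R=RRGG U=WYWY F=OBGR D=YWYW B=GROB
After move 4 (F): F=GORB U=WYOB R=WRYG D=GRYW L=BYOW
Query: B face = GROB

Answer: G R O B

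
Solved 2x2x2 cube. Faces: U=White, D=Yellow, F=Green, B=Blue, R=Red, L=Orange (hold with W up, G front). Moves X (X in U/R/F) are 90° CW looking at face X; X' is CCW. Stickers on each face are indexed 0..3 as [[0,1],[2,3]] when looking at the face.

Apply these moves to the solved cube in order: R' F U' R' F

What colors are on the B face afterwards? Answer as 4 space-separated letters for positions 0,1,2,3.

Answer: G R R B

Derivation:
After move 1 (R'): R=RRRR U=WBWB F=GWGW D=YGYG B=YBYB
After move 2 (F): F=GGWW U=WBOO R=WRBR D=RRYG L=OYOG
After move 3 (U'): U=BOWO F=OYWW R=GGBR B=WRYB L=YBOG
After move 4 (R'): R=GRGB U=BYWW F=OOWO D=RYYW B=GRRB
After move 5 (F): F=WOOO U=BYGB R=WRWB D=GGYW L=YROY
Query: B face = GRRB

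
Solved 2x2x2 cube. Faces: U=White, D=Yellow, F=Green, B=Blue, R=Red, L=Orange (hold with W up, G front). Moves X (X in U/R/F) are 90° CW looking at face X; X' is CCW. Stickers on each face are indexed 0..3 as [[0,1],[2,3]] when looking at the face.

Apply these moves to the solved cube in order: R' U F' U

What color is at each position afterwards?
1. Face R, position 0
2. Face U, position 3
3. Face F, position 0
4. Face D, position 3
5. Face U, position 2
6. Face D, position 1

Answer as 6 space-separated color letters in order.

After move 1 (R'): R=RRRR U=WBWB F=GWGW D=YGYG B=YBYB
After move 2 (U): U=WWBB F=RRGW R=YBRR B=OOYB L=GWOO
After move 3 (F'): F=RWRG U=WWYR R=GBYR D=WOYG L=GBOB
After move 4 (U): U=YWRW F=GBRG R=OOYR B=GBYB L=RWOB
Query 1: R[0] = O
Query 2: U[3] = W
Query 3: F[0] = G
Query 4: D[3] = G
Query 5: U[2] = R
Query 6: D[1] = O

Answer: O W G G R O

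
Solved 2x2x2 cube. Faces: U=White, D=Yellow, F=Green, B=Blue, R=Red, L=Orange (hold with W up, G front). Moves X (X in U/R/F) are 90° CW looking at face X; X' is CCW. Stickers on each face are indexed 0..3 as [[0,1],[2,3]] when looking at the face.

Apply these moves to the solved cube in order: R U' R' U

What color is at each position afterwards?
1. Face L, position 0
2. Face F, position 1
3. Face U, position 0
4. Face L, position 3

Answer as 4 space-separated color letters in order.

Answer: O R W O

Derivation:
After move 1 (R): R=RRRR U=WGWG F=GYGY D=YBYB B=WBWB
After move 2 (U'): U=GGWW F=OOGY R=GYRR B=RRWB L=WBOO
After move 3 (R'): R=YRGR U=GWWR F=OGGW D=YOYY B=BRBB
After move 4 (U): U=WGRW F=YRGW R=BRGR B=WBBB L=OGOO
Query 1: L[0] = O
Query 2: F[1] = R
Query 3: U[0] = W
Query 4: L[3] = O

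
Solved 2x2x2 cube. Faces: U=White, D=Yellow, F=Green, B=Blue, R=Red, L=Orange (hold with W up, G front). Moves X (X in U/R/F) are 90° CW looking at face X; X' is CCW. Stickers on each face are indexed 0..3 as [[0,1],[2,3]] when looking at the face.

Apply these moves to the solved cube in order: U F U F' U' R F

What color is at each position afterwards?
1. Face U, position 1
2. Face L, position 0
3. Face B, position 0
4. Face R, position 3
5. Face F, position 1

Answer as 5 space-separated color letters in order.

After move 1 (U): U=WWWW F=RRGG R=BBRR B=OOBB L=GGOO
After move 2 (F): F=GRGR U=WWOG R=WBWR D=RBYY L=GYOY
After move 3 (U): U=OWGW F=WBGR R=OOWR B=GYBB L=GROY
After move 4 (F'): F=BRWG U=OWOW R=BORR D=RYYY L=GWOG
After move 5 (U'): U=WWOO F=GWWG R=BRRR B=BOBB L=GYOG
After move 6 (R): R=RBRR U=WWOG F=GYWY D=RBYB B=OOWB
After move 7 (F): F=WGYY U=WWGY R=OBGR D=RRYB L=GROB
Query 1: U[1] = W
Query 2: L[0] = G
Query 3: B[0] = O
Query 4: R[3] = R
Query 5: F[1] = G

Answer: W G O R G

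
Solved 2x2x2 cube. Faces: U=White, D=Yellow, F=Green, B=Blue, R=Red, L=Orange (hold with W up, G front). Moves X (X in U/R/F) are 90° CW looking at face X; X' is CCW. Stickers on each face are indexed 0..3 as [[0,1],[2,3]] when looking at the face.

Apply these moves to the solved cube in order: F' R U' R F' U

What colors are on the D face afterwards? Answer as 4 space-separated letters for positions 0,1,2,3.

Answer: B W Y Y

Derivation:
After move 1 (F'): F=GGGG U=WWRR R=YRYR D=OOYY L=OWOW
After move 2 (R): R=YYRR U=WGRG F=GOGY D=OBYB B=RBWB
After move 3 (U'): U=GGWR F=OWGY R=GORR B=YYWB L=RBOW
After move 4 (R): R=RGRO U=GWWY F=OBGB D=OWYY B=RYGB
After move 5 (F'): F=BBOG U=GWRR R=WGOO D=BWYY L=RYOW
After move 6 (U): U=RGRW F=WGOG R=RYOO B=RYGB L=BBOW
Query: D face = BWYY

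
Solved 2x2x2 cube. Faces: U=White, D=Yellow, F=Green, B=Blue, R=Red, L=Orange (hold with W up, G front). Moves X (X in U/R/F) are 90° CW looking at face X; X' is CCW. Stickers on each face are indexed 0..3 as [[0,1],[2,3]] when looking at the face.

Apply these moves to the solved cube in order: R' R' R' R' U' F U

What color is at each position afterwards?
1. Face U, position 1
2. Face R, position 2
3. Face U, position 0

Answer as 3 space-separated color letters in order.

Answer: W W O

Derivation:
After move 1 (R'): R=RRRR U=WBWB F=GWGW D=YGYG B=YBYB
After move 2 (R'): R=RRRR U=WYWY F=GBGB D=YWYW B=GBGB
After move 3 (R'): R=RRRR U=WGWG F=GYGY D=YBYB B=WBWB
After move 4 (R'): R=RRRR U=WWWW F=GGGG D=YYYY B=BBBB
After move 5 (U'): U=WWWW F=OOGG R=GGRR B=RRBB L=BBOO
After move 6 (F): F=GOGO U=WWOB R=WGWR D=RGYY L=BYOY
After move 7 (U): U=OWBW F=WGGO R=RRWR B=BYBB L=GOOY
Query 1: U[1] = W
Query 2: R[2] = W
Query 3: U[0] = O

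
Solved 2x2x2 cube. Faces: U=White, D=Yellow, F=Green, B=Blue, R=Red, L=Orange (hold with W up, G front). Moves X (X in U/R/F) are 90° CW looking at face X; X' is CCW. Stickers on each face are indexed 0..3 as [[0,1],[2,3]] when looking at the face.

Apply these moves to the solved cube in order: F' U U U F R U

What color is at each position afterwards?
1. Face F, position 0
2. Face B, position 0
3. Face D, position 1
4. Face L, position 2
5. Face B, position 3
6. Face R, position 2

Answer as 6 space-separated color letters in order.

Answer: R B B O B R

Derivation:
After move 1 (F'): F=GGGG U=WWRR R=YRYR D=OOYY L=OWOW
After move 2 (U): U=RWRW F=YRGG R=BBYR B=OWBB L=GGOW
After move 3 (U): U=RRWW F=BBGG R=OWYR B=GGBB L=YROW
After move 4 (U): U=WRWR F=OWGG R=GGYR B=YRBB L=BBOW
After move 5 (F): F=GOGW U=WRWB R=WGRR D=YGYY L=BOOO
After move 6 (R): R=RWRG U=WOWW F=GGGY D=YBYY B=BRRB
After move 7 (U): U=WWWO F=RWGY R=BRRG B=BORB L=GGOO
Query 1: F[0] = R
Query 2: B[0] = B
Query 3: D[1] = B
Query 4: L[2] = O
Query 5: B[3] = B
Query 6: R[2] = R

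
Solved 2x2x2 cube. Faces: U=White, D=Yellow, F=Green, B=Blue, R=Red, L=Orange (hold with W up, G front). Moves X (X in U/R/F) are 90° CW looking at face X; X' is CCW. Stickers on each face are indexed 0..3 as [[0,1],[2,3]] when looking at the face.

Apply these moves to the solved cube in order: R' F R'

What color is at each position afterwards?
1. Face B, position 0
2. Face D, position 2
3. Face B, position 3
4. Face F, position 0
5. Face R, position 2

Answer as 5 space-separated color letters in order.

After move 1 (R'): R=RRRR U=WBWB F=GWGW D=YGYG B=YBYB
After move 2 (F): F=GGWW U=WBOO R=WRBR D=RRYG L=OYOG
After move 3 (R'): R=RRWB U=WYOY F=GBWO D=RGYW B=GBRB
Query 1: B[0] = G
Query 2: D[2] = Y
Query 3: B[3] = B
Query 4: F[0] = G
Query 5: R[2] = W

Answer: G Y B G W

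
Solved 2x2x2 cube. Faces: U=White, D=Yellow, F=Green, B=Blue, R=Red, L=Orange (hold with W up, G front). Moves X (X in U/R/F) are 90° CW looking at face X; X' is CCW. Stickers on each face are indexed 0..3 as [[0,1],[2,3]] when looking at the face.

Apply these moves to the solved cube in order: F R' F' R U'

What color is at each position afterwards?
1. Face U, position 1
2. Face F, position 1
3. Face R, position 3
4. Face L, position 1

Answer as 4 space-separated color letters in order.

After move 1 (F): F=GGGG U=WWOO R=WRWR D=RRYY L=OYOY
After move 2 (R'): R=RRWW U=WBOB F=GWGO D=RGYG B=YBRB
After move 3 (F'): F=WOGG U=WBRW R=GRRW D=YYYG L=OBOO
After move 4 (R): R=RGWR U=WORG F=WYGG D=YRYY B=WBBB
After move 5 (U'): U=OGWR F=OBGG R=WYWR B=RGBB L=WBOO
Query 1: U[1] = G
Query 2: F[1] = B
Query 3: R[3] = R
Query 4: L[1] = B

Answer: G B R B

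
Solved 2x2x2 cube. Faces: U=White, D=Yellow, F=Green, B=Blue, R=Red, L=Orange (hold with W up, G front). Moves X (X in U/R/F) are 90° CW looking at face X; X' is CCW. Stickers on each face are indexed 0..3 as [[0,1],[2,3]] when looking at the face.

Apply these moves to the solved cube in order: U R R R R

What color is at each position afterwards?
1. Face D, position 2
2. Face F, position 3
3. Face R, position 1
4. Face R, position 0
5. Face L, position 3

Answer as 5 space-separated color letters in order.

After move 1 (U): U=WWWW F=RRGG R=BBRR B=OOBB L=GGOO
After move 2 (R): R=RBRB U=WRWG F=RYGY D=YBYO B=WOWB
After move 3 (R): R=RRBB U=WYWY F=RBGO D=YWYW B=GORB
After move 4 (R): R=BRBR U=WBWO F=RWGW D=YRYG B=YOYB
After move 5 (R): R=BBRR U=WWWW F=RRGG D=YYYY B=OOBB
Query 1: D[2] = Y
Query 2: F[3] = G
Query 3: R[1] = B
Query 4: R[0] = B
Query 5: L[3] = O

Answer: Y G B B O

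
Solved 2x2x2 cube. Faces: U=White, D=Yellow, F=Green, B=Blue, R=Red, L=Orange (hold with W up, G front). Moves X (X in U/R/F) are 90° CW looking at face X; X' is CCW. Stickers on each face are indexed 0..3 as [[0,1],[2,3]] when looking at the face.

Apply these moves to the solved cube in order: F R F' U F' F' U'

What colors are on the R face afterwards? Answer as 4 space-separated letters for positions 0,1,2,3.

After move 1 (F): F=GGGG U=WWOO R=WRWR D=RRYY L=OYOY
After move 2 (R): R=WWRR U=WGOG F=GRGY D=RBYB B=OBWB
After move 3 (F'): F=RYGG U=WGWR R=BWRR D=YYYB L=OGOO
After move 4 (U): U=WWRG F=BWGG R=OBRR B=OGWB L=RYOO
After move 5 (F'): F=WGBG U=WWOR R=YBYR D=YOYB L=RGOR
After move 6 (F'): F=GGWB U=WWYY R=OBYR D=GRYB L=RROO
After move 7 (U'): U=WYWY F=RRWB R=GGYR B=OBWB L=OGOO
Query: R face = GGYR

Answer: G G Y R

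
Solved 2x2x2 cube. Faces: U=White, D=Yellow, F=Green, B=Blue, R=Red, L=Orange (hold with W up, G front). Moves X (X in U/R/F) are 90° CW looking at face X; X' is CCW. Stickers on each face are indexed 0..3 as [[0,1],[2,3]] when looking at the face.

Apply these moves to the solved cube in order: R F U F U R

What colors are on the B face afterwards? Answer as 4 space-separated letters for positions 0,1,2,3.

After move 1 (R): R=RRRR U=WGWG F=GYGY D=YBYB B=WBWB
After move 2 (F): F=GGYY U=WGOO R=WRGR D=RRYB L=OYOB
After move 3 (U): U=OWOG F=WRYY R=WBGR B=OYWB L=GGOB
After move 4 (F): F=YWYR U=OWBG R=OBGR D=GWYB L=GROR
After move 5 (U): U=BOGW F=OBYR R=OYGR B=GRWB L=YWOR
After move 6 (R): R=GORY U=BBGR F=OWYB D=GWYG B=WROB
Query: B face = WROB

Answer: W R O B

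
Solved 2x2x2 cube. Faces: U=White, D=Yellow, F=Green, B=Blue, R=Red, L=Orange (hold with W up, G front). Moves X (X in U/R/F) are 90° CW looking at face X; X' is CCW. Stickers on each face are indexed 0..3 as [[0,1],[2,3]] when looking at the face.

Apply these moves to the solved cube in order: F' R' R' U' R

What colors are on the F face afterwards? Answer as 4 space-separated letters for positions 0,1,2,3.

After move 1 (F'): F=GGGG U=WWRR R=YRYR D=OOYY L=OWOW
After move 2 (R'): R=RRYY U=WBRB F=GWGR D=OGYG B=YBOB
After move 3 (R'): R=RYRY U=WORY F=GBGB D=OWYR B=GBGB
After move 4 (U'): U=OYWR F=OWGB R=GBRY B=RYGB L=GBOW
After move 5 (R): R=RGYB U=OWWB F=OWGR D=OGYR B=RYYB
Query: F face = OWGR

Answer: O W G R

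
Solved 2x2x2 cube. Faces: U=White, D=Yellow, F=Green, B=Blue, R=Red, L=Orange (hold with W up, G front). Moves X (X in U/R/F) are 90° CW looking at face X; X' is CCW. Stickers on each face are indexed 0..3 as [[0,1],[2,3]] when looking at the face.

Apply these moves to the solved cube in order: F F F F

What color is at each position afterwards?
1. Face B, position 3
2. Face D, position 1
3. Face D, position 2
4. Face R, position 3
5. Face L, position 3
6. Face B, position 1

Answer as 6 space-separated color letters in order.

After move 1 (F): F=GGGG U=WWOO R=WRWR D=RRYY L=OYOY
After move 2 (F): F=GGGG U=WWYY R=OROR D=WWYY L=OROR
After move 3 (F): F=GGGG U=WWRR R=YRYR D=OOYY L=OWOW
After move 4 (F): F=GGGG U=WWWW R=RRRR D=YYYY L=OOOO
Query 1: B[3] = B
Query 2: D[1] = Y
Query 3: D[2] = Y
Query 4: R[3] = R
Query 5: L[3] = O
Query 6: B[1] = B

Answer: B Y Y R O B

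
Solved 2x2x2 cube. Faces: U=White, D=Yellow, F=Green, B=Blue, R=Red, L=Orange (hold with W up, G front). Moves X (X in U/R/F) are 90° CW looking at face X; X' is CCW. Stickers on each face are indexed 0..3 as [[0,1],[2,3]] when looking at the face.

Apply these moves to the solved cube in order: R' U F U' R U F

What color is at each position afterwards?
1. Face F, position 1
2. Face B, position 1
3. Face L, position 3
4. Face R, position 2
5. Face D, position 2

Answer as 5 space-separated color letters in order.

Answer: B O Y Y Y

Derivation:
After move 1 (R'): R=RRRR U=WBWB F=GWGW D=YGYG B=YBYB
After move 2 (U): U=WWBB F=RRGW R=YBRR B=OOYB L=GWOO
After move 3 (F): F=GRWR U=WWOW R=BBBR D=RYYG L=GYOG
After move 4 (U'): U=WWWO F=GYWR R=GRBR B=BBYB L=OOOG
After move 5 (R): R=BGRR U=WYWR F=GYWG D=RYYB B=OBWB
After move 6 (U): U=WWRY F=BGWG R=OBRR B=OOWB L=GYOG
After move 7 (F): F=WBGG U=WWGY R=RBYR D=ROYB L=GROY
Query 1: F[1] = B
Query 2: B[1] = O
Query 3: L[3] = Y
Query 4: R[2] = Y
Query 5: D[2] = Y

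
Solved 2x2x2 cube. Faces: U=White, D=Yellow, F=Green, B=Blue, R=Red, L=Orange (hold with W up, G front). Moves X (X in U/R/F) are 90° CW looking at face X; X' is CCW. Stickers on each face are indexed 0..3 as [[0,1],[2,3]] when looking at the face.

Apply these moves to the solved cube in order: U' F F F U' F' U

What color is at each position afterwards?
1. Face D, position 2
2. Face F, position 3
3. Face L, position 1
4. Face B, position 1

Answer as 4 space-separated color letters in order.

Answer: Y O G G

Derivation:
After move 1 (U'): U=WWWW F=OOGG R=GGRR B=RRBB L=BBOO
After move 2 (F): F=GOGO U=WWOB R=WGWR D=RGYY L=BYOY
After move 3 (F): F=GGOO U=WWYY R=OGBR D=WWYY L=BROG
After move 4 (F): F=OGOG U=WWGR R=YGYR D=BOYY L=BWOW
After move 5 (U'): U=WRWG F=BWOG R=OGYR B=YGBB L=RROW
After move 6 (F'): F=WGBO U=WROY R=OGBR D=RWYY L=RGOW
After move 7 (U): U=OWYR F=OGBO R=YGBR B=RGBB L=WGOW
Query 1: D[2] = Y
Query 2: F[3] = O
Query 3: L[1] = G
Query 4: B[1] = G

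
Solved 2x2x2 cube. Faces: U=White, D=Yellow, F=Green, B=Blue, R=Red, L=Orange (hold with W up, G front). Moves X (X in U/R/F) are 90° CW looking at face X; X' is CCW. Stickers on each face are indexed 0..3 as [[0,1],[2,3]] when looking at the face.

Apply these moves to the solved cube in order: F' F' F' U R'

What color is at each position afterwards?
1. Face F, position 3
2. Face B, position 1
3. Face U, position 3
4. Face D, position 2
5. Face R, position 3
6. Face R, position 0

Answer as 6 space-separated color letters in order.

After move 1 (F'): F=GGGG U=WWRR R=YRYR D=OOYY L=OWOW
After move 2 (F'): F=GGGG U=WWYY R=OROR D=WWYY L=OROR
After move 3 (F'): F=GGGG U=WWOO R=WRWR D=RRYY L=OYOY
After move 4 (U): U=OWOW F=WRGG R=BBWR B=OYBB L=GGOY
After move 5 (R'): R=BRBW U=OBOO F=WWGW D=RRYG B=YYRB
Query 1: F[3] = W
Query 2: B[1] = Y
Query 3: U[3] = O
Query 4: D[2] = Y
Query 5: R[3] = W
Query 6: R[0] = B

Answer: W Y O Y W B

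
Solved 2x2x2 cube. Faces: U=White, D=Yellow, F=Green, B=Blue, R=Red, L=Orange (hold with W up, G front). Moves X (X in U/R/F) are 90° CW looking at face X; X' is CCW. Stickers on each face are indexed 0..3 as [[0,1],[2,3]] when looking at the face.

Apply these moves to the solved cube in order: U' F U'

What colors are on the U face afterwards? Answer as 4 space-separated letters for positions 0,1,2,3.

After move 1 (U'): U=WWWW F=OOGG R=GGRR B=RRBB L=BBOO
After move 2 (F): F=GOGO U=WWOB R=WGWR D=RGYY L=BYOY
After move 3 (U'): U=WBWO F=BYGO R=GOWR B=WGBB L=RROY
Query: U face = WBWO

Answer: W B W O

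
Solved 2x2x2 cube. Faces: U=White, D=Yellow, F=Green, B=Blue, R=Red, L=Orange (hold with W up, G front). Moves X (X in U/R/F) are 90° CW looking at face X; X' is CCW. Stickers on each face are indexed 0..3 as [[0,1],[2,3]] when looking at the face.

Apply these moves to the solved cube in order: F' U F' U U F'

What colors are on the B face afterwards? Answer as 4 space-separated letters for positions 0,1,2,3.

Answer: R G B B

Derivation:
After move 1 (F'): F=GGGG U=WWRR R=YRYR D=OOYY L=OWOW
After move 2 (U): U=RWRW F=YRGG R=BBYR B=OWBB L=GGOW
After move 3 (F'): F=RGYG U=RWBY R=OBOR D=GWYY L=GWOR
After move 4 (U): U=BRYW F=OBYG R=OWOR B=GWBB L=RGOR
After move 5 (U): U=YBWR F=OWYG R=GWOR B=RGBB L=OBOR
After move 6 (F'): F=WGOY U=YBGO R=WWGR D=BRYY L=OROW
Query: B face = RGBB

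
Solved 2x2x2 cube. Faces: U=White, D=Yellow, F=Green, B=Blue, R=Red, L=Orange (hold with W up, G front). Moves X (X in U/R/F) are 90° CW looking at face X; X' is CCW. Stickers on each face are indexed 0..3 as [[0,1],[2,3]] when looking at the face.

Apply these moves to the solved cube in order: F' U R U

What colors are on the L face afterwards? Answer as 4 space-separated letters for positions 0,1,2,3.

Answer: Y O O W

Derivation:
After move 1 (F'): F=GGGG U=WWRR R=YRYR D=OOYY L=OWOW
After move 2 (U): U=RWRW F=YRGG R=BBYR B=OWBB L=GGOW
After move 3 (R): R=YBRB U=RRRG F=YOGY D=OBYO B=WWWB
After move 4 (U): U=RRGR F=YBGY R=WWRB B=GGWB L=YOOW
Query: L face = YOOW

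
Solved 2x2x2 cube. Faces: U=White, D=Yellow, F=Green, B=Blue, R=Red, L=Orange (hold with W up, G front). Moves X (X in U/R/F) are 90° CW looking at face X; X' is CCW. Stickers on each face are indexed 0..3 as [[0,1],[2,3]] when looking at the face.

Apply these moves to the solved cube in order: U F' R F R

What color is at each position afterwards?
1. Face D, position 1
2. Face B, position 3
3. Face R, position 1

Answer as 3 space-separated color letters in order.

Answer: W B B

Derivation:
After move 1 (U): U=WWWW F=RRGG R=BBRR B=OOBB L=GGOO
After move 2 (F'): F=RGRG U=WWBR R=YBYR D=GOYY L=GWOW
After move 3 (R): R=YYRB U=WGBG F=RORY D=GBYO B=ROWB
After move 4 (F): F=RRYO U=WGWW R=BYGB D=RYYO L=GGOB
After move 5 (R): R=GBBY U=WRWO F=RYYO D=RWYR B=WOGB
Query 1: D[1] = W
Query 2: B[3] = B
Query 3: R[1] = B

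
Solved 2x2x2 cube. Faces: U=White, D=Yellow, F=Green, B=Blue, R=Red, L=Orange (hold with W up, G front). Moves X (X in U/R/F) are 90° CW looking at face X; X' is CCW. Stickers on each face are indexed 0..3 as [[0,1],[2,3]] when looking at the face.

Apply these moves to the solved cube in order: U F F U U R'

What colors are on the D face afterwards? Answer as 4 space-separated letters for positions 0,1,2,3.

Answer: W O Y R

Derivation:
After move 1 (U): U=WWWW F=RRGG R=BBRR B=OOBB L=GGOO
After move 2 (F): F=GRGR U=WWOG R=WBWR D=RBYY L=GYOY
After move 3 (F): F=GGRR U=WWYY R=OBGR D=WWYY L=GROB
After move 4 (U): U=YWYW F=OBRR R=OOGR B=GRBB L=GGOB
After move 5 (U): U=YYWW F=OORR R=GRGR B=GGBB L=OBOB
After move 6 (R'): R=RRGG U=YBWG F=OYRW D=WOYR B=YGWB
Query: D face = WOYR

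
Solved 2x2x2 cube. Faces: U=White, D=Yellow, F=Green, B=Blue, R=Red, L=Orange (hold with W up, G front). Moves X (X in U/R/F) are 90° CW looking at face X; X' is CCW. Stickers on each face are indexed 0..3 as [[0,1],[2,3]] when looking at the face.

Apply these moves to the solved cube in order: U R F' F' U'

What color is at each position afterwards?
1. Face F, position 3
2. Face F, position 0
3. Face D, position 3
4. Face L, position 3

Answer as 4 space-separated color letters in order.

Answer: R G O R

Derivation:
After move 1 (U): U=WWWW F=RRGG R=BBRR B=OOBB L=GGOO
After move 2 (R): R=RBRB U=WRWG F=RYGY D=YBYO B=WOWB
After move 3 (F'): F=YYRG U=WRRR R=BBYB D=GOYO L=GGOW
After move 4 (F'): F=YGYR U=WRBY R=OBGB D=GWYO L=GROR
After move 5 (U'): U=RYWB F=GRYR R=YGGB B=OBWB L=WOOR
Query 1: F[3] = R
Query 2: F[0] = G
Query 3: D[3] = O
Query 4: L[3] = R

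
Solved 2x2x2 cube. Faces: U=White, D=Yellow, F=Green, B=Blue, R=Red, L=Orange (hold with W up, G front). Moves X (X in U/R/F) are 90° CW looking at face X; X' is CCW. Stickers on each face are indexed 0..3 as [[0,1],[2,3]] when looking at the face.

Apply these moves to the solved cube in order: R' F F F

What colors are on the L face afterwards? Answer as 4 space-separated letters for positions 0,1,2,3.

Answer: O B O W

Derivation:
After move 1 (R'): R=RRRR U=WBWB F=GWGW D=YGYG B=YBYB
After move 2 (F): F=GGWW U=WBOO R=WRBR D=RRYG L=OYOG
After move 3 (F): F=WGWG U=WBGY R=OROR D=BWYG L=OROR
After move 4 (F): F=WWGG U=WBRR R=GRYR D=OOYG L=OBOW
Query: L face = OBOW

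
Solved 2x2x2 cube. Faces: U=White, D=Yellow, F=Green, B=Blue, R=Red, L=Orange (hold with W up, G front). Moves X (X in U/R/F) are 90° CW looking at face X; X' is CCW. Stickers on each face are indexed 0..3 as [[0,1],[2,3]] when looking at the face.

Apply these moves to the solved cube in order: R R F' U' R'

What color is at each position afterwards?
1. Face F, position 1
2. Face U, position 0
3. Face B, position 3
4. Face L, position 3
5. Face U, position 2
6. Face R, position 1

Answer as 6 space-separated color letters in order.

After move 1 (R): R=RRRR U=WGWG F=GYGY D=YBYB B=WBWB
After move 2 (R): R=RRRR U=WYWY F=GBGB D=YWYW B=GBGB
After move 3 (F'): F=BBGG U=WYRR R=WRYR D=OOYW L=OYOW
After move 4 (U'): U=YRWR F=OYGG R=BBYR B=WRGB L=GBOW
After move 5 (R'): R=BRBY U=YGWW F=ORGR D=OYYG B=WROB
Query 1: F[1] = R
Query 2: U[0] = Y
Query 3: B[3] = B
Query 4: L[3] = W
Query 5: U[2] = W
Query 6: R[1] = R

Answer: R Y B W W R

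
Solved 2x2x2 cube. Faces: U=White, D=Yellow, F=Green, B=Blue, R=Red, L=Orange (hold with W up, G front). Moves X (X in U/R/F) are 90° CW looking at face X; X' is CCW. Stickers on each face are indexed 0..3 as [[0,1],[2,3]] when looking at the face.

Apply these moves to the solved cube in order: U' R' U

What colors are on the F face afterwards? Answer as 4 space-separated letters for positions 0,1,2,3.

After move 1 (U'): U=WWWW F=OOGG R=GGRR B=RRBB L=BBOO
After move 2 (R'): R=GRGR U=WBWR F=OWGW D=YOYG B=YRYB
After move 3 (U): U=WWRB F=GRGW R=YRGR B=BBYB L=OWOO
Query: F face = GRGW

Answer: G R G W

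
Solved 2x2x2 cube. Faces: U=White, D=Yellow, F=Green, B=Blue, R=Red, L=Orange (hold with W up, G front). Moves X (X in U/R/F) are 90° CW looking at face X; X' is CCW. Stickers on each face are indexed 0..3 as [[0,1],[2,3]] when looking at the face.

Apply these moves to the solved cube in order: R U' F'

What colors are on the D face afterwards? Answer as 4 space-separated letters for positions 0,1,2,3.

Answer: B O Y B

Derivation:
After move 1 (R): R=RRRR U=WGWG F=GYGY D=YBYB B=WBWB
After move 2 (U'): U=GGWW F=OOGY R=GYRR B=RRWB L=WBOO
After move 3 (F'): F=OYOG U=GGGR R=BYYR D=BOYB L=WWOW
Query: D face = BOYB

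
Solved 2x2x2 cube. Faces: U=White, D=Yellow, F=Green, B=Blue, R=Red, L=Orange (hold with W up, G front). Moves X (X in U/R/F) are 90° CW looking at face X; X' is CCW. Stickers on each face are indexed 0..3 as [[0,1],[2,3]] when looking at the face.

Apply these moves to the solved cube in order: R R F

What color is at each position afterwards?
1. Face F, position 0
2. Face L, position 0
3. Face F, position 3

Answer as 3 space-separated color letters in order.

After move 1 (R): R=RRRR U=WGWG F=GYGY D=YBYB B=WBWB
After move 2 (R): R=RRRR U=WYWY F=GBGB D=YWYW B=GBGB
After move 3 (F): F=GGBB U=WYOO R=WRYR D=RRYW L=OYOW
Query 1: F[0] = G
Query 2: L[0] = O
Query 3: F[3] = B

Answer: G O B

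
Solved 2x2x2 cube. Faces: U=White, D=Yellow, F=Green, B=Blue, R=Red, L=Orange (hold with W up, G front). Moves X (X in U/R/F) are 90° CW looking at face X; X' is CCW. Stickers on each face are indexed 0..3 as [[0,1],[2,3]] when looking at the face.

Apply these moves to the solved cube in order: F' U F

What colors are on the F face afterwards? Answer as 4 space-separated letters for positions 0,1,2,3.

Answer: G Y G R

Derivation:
After move 1 (F'): F=GGGG U=WWRR R=YRYR D=OOYY L=OWOW
After move 2 (U): U=RWRW F=YRGG R=BBYR B=OWBB L=GGOW
After move 3 (F): F=GYGR U=RWWG R=RBWR D=YBYY L=GOOO
Query: F face = GYGR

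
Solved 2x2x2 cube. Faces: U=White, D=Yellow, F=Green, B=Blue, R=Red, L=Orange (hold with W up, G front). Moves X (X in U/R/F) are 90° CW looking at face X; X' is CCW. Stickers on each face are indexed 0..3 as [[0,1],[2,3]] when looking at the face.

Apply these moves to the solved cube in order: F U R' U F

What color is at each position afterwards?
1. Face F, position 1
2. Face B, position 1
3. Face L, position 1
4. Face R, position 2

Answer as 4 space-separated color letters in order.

After move 1 (F): F=GGGG U=WWOO R=WRWR D=RRYY L=OYOY
After move 2 (U): U=OWOW F=WRGG R=BBWR B=OYBB L=GGOY
After move 3 (R'): R=BRBW U=OBOO F=WWGW D=RRYG B=YYRB
After move 4 (U): U=OOOB F=BRGW R=YYBW B=GGRB L=WWOY
After move 5 (F): F=GBWR U=OOYW R=OYBW D=BYYG L=WROR
Query 1: F[1] = B
Query 2: B[1] = G
Query 3: L[1] = R
Query 4: R[2] = B

Answer: B G R B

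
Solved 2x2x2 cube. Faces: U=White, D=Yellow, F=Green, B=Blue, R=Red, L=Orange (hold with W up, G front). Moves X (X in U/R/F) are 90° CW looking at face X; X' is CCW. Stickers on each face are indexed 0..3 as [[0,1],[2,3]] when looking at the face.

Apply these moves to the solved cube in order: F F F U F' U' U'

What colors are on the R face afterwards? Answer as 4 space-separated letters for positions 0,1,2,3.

After move 1 (F): F=GGGG U=WWOO R=WRWR D=RRYY L=OYOY
After move 2 (F): F=GGGG U=WWYY R=OROR D=WWYY L=OROR
After move 3 (F): F=GGGG U=WWRR R=YRYR D=OOYY L=OWOW
After move 4 (U): U=RWRW F=YRGG R=BBYR B=OWBB L=GGOW
After move 5 (F'): F=RGYG U=RWBY R=OBOR D=GWYY L=GWOR
After move 6 (U'): U=WYRB F=GWYG R=RGOR B=OBBB L=OWOR
After move 7 (U'): U=YBWR F=OWYG R=GWOR B=RGBB L=OBOR
Query: R face = GWOR

Answer: G W O R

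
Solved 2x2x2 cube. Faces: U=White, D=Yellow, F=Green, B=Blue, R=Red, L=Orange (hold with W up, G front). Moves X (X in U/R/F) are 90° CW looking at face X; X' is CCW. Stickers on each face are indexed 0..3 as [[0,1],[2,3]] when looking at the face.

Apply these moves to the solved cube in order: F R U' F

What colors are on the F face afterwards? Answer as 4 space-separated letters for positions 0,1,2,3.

After move 1 (F): F=GGGG U=WWOO R=WRWR D=RRYY L=OYOY
After move 2 (R): R=WWRR U=WGOG F=GRGY D=RBYB B=OBWB
After move 3 (U'): U=GGWO F=OYGY R=GRRR B=WWWB L=OBOY
After move 4 (F): F=GOYY U=GGYB R=WROR D=RGYB L=OROB
Query: F face = GOYY

Answer: G O Y Y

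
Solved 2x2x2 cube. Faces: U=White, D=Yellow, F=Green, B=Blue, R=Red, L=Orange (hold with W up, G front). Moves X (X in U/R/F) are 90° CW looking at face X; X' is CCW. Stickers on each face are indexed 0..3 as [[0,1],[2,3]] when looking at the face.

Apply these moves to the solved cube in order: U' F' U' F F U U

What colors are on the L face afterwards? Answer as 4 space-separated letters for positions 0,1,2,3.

After move 1 (U'): U=WWWW F=OOGG R=GGRR B=RRBB L=BBOO
After move 2 (F'): F=OGOG U=WWGR R=YGYR D=BOYY L=BWOW
After move 3 (U'): U=WRWG F=BWOG R=OGYR B=YGBB L=RROW
After move 4 (F): F=OBGW U=WRWR R=WGGR D=YOYY L=RBOO
After move 5 (F): F=GOWB U=WROB R=WGRR D=GWYY L=RYOO
After move 6 (U): U=OWBR F=WGWB R=YGRR B=RYBB L=GOOO
After move 7 (U): U=BORW F=YGWB R=RYRR B=GOBB L=WGOO
Query: L face = WGOO

Answer: W G O O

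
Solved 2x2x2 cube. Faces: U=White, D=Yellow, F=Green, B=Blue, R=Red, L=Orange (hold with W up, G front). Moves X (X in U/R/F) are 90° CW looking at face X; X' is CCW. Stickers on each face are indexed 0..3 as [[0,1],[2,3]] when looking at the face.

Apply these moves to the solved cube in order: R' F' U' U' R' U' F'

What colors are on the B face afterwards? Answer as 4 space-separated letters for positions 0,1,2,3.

After move 1 (R'): R=RRRR U=WBWB F=GWGW D=YGYG B=YBYB
After move 2 (F'): F=WWGG U=WBRR R=GRYR D=OOYG L=OBOW
After move 3 (U'): U=BRWR F=OBGG R=WWYR B=GRYB L=YBOW
After move 4 (U'): U=RRBW F=YBGG R=OBYR B=WWYB L=GROW
After move 5 (R'): R=BROY U=RYBW F=YRGW D=OBYG B=GWOB
After move 6 (U'): U=YWRB F=GRGW R=YROY B=BROB L=GWOW
After move 7 (F'): F=RWGG U=YWYO R=BROY D=WWYG L=GBOR
Query: B face = BROB

Answer: B R O B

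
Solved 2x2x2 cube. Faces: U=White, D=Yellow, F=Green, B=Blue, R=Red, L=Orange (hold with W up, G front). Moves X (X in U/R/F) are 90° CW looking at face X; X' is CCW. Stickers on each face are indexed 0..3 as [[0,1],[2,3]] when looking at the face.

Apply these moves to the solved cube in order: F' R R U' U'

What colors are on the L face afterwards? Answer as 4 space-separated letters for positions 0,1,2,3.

Answer: R Y O W

Derivation:
After move 1 (F'): F=GGGG U=WWRR R=YRYR D=OOYY L=OWOW
After move 2 (R): R=YYRR U=WGRG F=GOGY D=OBYB B=RBWB
After move 3 (R): R=RYRY U=WORY F=GBGB D=OWYR B=GBGB
After move 4 (U'): U=OYWR F=OWGB R=GBRY B=RYGB L=GBOW
After move 5 (U'): U=YROW F=GBGB R=OWRY B=GBGB L=RYOW
Query: L face = RYOW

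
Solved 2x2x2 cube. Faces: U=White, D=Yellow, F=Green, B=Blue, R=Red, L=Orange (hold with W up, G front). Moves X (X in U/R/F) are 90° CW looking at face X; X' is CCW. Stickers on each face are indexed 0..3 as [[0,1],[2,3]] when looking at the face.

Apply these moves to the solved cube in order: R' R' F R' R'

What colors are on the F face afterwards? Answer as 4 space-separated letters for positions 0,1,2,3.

Answer: G G B G

Derivation:
After move 1 (R'): R=RRRR U=WBWB F=GWGW D=YGYG B=YBYB
After move 2 (R'): R=RRRR U=WYWY F=GBGB D=YWYW B=GBGB
After move 3 (F): F=GGBB U=WYOO R=WRYR D=RRYW L=OYOW
After move 4 (R'): R=RRWY U=WGOG F=GYBO D=RGYB B=WBRB
After move 5 (R'): R=RYRW U=WROW F=GGBG D=RYYO B=BBGB
Query: F face = GGBG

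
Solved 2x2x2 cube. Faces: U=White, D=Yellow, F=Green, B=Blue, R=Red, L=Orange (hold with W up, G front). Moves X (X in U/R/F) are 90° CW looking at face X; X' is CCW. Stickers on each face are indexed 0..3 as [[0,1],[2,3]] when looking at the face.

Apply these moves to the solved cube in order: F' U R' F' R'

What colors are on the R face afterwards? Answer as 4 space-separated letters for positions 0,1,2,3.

Answer: R Y R O

Derivation:
After move 1 (F'): F=GGGG U=WWRR R=YRYR D=OOYY L=OWOW
After move 2 (U): U=RWRW F=YRGG R=BBYR B=OWBB L=GGOW
After move 3 (R'): R=BRBY U=RBRO F=YWGW D=ORYG B=YWOB
After move 4 (F'): F=WWYG U=RBBB R=RROY D=GWYG L=GOOR
After move 5 (R'): R=RYRO U=ROBY F=WBYB D=GWYG B=GWWB
Query: R face = RYRO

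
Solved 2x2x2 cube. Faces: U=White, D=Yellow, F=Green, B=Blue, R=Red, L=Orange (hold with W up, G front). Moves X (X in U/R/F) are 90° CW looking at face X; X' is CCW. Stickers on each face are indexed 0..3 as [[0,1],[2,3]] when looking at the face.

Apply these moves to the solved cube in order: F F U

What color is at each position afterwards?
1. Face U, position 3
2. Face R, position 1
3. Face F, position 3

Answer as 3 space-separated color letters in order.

Answer: W B G

Derivation:
After move 1 (F): F=GGGG U=WWOO R=WRWR D=RRYY L=OYOY
After move 2 (F): F=GGGG U=WWYY R=OROR D=WWYY L=OROR
After move 3 (U): U=YWYW F=ORGG R=BBOR B=ORBB L=GGOR
Query 1: U[3] = W
Query 2: R[1] = B
Query 3: F[3] = G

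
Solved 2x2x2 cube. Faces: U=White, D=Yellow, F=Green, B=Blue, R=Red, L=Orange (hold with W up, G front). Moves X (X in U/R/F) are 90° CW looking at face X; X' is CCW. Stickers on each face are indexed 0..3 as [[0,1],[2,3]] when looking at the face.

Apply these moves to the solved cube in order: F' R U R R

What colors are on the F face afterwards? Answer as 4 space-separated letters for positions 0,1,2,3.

After move 1 (F'): F=GGGG U=WWRR R=YRYR D=OOYY L=OWOW
After move 2 (R): R=YYRR U=WGRG F=GOGY D=OBYB B=RBWB
After move 3 (U): U=RWGG F=YYGY R=RBRR B=OWWB L=GOOW
After move 4 (R): R=RRRB U=RYGY F=YBGB D=OWYO B=GWWB
After move 5 (R): R=RRBR U=RBGB F=YWGO D=OWYG B=YWYB
Query: F face = YWGO

Answer: Y W G O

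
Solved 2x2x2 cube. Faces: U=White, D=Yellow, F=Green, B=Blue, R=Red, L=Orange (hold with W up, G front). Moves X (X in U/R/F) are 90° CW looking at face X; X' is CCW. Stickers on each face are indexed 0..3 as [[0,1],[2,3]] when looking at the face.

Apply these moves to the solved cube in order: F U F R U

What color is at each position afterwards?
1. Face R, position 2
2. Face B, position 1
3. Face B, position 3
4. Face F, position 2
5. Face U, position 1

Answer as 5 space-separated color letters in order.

After move 1 (F): F=GGGG U=WWOO R=WRWR D=RRYY L=OYOY
After move 2 (U): U=OWOW F=WRGG R=BBWR B=OYBB L=GGOY
After move 3 (F): F=GWGR U=OWYG R=OBWR D=WBYY L=GROR
After move 4 (R): R=WORB U=OWYR F=GBGY D=WBYO B=GYWB
After move 5 (U): U=YORW F=WOGY R=GYRB B=GRWB L=GBOR
Query 1: R[2] = R
Query 2: B[1] = R
Query 3: B[3] = B
Query 4: F[2] = G
Query 5: U[1] = O

Answer: R R B G O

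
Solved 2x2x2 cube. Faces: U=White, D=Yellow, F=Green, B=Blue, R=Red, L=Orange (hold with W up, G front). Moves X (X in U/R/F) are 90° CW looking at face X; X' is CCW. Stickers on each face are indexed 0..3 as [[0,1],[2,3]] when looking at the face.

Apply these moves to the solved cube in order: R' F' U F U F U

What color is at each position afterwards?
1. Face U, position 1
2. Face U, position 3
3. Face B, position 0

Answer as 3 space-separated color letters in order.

After move 1 (R'): R=RRRR U=WBWB F=GWGW D=YGYG B=YBYB
After move 2 (F'): F=WWGG U=WBRR R=GRYR D=OOYG L=OBOW
After move 3 (U): U=RWRB F=GRGG R=YBYR B=OBYB L=WWOW
After move 4 (F): F=GGGR U=RWWW R=RBBR D=YYYG L=WOOO
After move 5 (U): U=WRWW F=RBGR R=OBBR B=WOYB L=GGOO
After move 6 (F): F=GRRB U=WROG R=WBWR D=BOYG L=GYOY
After move 7 (U): U=OWGR F=WBRB R=WOWR B=GYYB L=GROY
Query 1: U[1] = W
Query 2: U[3] = R
Query 3: B[0] = G

Answer: W R G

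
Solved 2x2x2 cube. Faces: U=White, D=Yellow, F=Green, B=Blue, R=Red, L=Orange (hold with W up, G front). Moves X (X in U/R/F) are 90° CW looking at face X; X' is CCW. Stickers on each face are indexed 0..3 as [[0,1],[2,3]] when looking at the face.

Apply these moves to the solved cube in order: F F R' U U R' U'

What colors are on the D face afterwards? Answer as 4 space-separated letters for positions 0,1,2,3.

After move 1 (F): F=GGGG U=WWOO R=WRWR D=RRYY L=OYOY
After move 2 (F): F=GGGG U=WWYY R=OROR D=WWYY L=OROR
After move 3 (R'): R=RROO U=WBYB F=GWGY D=WGYG B=YBWB
After move 4 (U): U=YWBB F=RRGY R=YBOO B=ORWB L=GWOR
After move 5 (U): U=BYBW F=YBGY R=OROO B=GWWB L=RROR
After move 6 (R'): R=ROOO U=BWBG F=YYGW D=WBYY B=GWGB
After move 7 (U'): U=WGBB F=RRGW R=YYOO B=ROGB L=GWOR
Query: D face = WBYY

Answer: W B Y Y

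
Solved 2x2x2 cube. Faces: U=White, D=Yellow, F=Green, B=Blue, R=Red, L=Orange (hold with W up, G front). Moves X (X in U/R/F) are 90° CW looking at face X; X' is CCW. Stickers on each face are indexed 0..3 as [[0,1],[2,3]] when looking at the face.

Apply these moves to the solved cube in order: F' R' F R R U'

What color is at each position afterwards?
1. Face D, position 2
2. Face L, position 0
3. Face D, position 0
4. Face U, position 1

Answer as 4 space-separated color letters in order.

Answer: Y W Y G

Derivation:
After move 1 (F'): F=GGGG U=WWRR R=YRYR D=OOYY L=OWOW
After move 2 (R'): R=RRYY U=WBRB F=GWGR D=OGYG B=YBOB
After move 3 (F): F=GGRW U=WBWW R=RRBY D=YRYG L=OOOG
After move 4 (R): R=BRYR U=WGWW F=GRRG D=YOYY B=WBBB
After move 5 (R): R=YBRR U=WRWG F=GORY D=YBYW B=WBGB
After move 6 (U'): U=RGWW F=OORY R=GORR B=YBGB L=WBOG
Query 1: D[2] = Y
Query 2: L[0] = W
Query 3: D[0] = Y
Query 4: U[1] = G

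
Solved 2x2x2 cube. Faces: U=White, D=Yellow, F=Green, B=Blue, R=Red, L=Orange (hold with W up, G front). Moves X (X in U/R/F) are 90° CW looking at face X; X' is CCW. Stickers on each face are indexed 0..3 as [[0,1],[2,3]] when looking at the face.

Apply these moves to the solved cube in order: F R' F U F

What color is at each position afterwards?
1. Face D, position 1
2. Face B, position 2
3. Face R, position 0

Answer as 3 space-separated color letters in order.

After move 1 (F): F=GGGG U=WWOO R=WRWR D=RRYY L=OYOY
After move 2 (R'): R=RRWW U=WBOB F=GWGO D=RGYG B=YBRB
After move 3 (F): F=GGOW U=WBYY R=ORBW D=WRYG L=OROG
After move 4 (U): U=YWYB F=OROW R=YBBW B=ORRB L=GGOG
After move 5 (F): F=OOWR U=YWGG R=YBBW D=BYYG L=GWOR
Query 1: D[1] = Y
Query 2: B[2] = R
Query 3: R[0] = Y

Answer: Y R Y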